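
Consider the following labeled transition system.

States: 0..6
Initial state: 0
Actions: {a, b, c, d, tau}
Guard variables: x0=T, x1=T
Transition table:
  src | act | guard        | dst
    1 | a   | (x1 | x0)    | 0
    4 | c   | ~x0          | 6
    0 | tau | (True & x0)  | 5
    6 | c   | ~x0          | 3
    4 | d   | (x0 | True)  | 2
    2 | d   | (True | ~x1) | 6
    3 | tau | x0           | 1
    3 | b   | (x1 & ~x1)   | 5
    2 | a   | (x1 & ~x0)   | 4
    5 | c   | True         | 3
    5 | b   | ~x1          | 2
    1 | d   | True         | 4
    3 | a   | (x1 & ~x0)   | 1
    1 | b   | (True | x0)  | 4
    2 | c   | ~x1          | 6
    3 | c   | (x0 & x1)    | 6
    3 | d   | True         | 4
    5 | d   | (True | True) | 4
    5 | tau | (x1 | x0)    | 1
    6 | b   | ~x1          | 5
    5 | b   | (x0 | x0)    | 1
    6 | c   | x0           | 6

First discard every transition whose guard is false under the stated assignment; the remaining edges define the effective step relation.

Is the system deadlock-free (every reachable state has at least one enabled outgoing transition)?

Answer: DEADLOCK-FREE

Working:
Reachable = {0,1,2,3,4,5,6}
  0: tau→5  [1 exit(s)]
  1: a→0  b→4  d→4  [3 exit(s)]
  2: d→6  [1 exit(s)]
  3: c→6  d→4  tau→1  [3 exit(s)]
  4: d→2  [1 exit(s)]
  5: b→1  c→3  d→4  tau→1  [4 exit(s)]
  6: c→6  [1 exit(s)]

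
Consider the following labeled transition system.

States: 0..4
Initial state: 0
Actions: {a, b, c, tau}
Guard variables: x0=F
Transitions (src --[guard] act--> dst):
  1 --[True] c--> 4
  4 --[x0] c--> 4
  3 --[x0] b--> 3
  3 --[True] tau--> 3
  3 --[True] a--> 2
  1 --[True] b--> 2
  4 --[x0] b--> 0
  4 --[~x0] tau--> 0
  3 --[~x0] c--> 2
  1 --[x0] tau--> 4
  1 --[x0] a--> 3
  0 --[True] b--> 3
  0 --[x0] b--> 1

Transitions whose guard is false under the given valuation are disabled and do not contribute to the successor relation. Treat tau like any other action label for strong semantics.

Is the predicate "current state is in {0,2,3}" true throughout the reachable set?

Answer: INVARIANT HOLDS

Analysis:
Safe = {0,2,3}
Reachable = {0,2,3}
  0: ✓
  2: ✓
  3: ✓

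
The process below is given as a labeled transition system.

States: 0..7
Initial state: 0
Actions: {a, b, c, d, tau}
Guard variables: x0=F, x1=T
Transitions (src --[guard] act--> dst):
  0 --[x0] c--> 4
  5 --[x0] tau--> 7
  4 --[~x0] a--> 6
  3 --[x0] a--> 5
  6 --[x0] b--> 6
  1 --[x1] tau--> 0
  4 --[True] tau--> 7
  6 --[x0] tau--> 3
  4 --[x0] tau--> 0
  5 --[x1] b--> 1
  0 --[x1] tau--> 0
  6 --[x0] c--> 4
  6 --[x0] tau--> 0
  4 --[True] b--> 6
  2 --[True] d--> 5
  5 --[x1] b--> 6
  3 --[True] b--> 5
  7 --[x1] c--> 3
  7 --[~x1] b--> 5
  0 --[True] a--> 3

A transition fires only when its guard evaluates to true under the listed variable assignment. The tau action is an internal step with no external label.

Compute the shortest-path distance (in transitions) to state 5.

BFS to 5:
  Layer 0: {0}
  Layer 1: {3}
  Layer 2: {5}
first hit 5 at d=2 via a·b

Answer: 2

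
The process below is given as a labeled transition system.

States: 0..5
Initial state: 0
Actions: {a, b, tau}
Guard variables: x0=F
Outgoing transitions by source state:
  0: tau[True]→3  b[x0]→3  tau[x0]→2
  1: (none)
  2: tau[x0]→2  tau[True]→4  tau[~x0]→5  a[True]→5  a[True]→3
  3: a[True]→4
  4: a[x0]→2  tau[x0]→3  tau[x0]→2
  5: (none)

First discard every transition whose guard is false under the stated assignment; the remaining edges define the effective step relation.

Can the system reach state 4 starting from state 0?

Answer: REACHABLE

Working:
6 transition(s) survive guard evaluation.
Layer 0: {0}
Layer 1: {3}  now seen {0,3}
Layer 2: {4}  now seen {0,3,4}
Reachable = {0,3,4}
witness 4: tau·a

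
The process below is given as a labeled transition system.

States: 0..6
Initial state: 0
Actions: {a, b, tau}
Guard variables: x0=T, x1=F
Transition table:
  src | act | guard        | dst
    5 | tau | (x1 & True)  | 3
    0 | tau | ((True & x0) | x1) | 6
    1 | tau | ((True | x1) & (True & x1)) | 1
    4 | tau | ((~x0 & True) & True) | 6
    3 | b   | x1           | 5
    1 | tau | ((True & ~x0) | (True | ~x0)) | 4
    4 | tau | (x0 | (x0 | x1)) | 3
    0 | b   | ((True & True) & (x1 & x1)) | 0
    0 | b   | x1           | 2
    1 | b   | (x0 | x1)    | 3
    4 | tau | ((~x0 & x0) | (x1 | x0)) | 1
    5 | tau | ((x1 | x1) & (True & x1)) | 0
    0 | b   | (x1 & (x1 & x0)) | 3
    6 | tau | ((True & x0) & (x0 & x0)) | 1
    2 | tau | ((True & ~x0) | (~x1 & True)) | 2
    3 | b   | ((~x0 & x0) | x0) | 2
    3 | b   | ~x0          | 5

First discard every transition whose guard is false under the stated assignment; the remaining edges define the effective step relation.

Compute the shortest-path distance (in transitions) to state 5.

Layered search for 5:
  depth 0: {0}
  depth 1: {6}
  depth 2: {1}
  depth 3: {3,4}
  depth 4: {2}
5 never appears.

Answer: UNREACHABLE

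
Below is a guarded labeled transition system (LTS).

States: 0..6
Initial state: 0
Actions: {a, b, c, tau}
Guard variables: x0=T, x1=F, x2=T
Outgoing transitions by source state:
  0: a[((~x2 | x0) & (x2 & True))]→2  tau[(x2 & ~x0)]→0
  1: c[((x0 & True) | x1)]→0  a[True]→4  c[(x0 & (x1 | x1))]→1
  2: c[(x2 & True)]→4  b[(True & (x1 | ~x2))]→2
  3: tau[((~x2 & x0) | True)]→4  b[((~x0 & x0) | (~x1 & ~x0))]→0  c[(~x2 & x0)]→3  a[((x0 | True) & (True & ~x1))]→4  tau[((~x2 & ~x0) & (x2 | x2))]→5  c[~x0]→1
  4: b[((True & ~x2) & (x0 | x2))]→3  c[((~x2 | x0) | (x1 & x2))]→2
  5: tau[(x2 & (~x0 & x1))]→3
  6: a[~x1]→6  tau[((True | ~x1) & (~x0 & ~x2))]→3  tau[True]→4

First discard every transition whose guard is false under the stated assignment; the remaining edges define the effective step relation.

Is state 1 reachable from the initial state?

9 transition(s) survive guard evaluation.
depth 0: {0}
depth 1: {2}  now seen {0,2}
depth 2: {4}  now seen {0,2,4}
Reachable = {0,2,4}

Answer: UNREACHABLE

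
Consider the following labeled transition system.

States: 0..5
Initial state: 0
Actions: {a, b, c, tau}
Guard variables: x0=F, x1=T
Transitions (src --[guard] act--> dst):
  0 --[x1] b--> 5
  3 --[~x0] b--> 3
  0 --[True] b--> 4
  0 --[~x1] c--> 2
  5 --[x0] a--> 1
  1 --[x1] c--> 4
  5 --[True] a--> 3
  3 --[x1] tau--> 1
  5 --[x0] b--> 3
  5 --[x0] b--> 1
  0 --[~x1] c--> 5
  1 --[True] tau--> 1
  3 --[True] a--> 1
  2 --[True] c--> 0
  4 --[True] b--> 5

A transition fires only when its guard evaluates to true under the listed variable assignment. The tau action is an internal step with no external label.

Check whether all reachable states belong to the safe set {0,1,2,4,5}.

Answer: INVARIANT VIOLATED at state 3

Working:
Safe = {0,1,2,4,5}
R = {0,1,3,4,5}
  0: ok
  1: ok
  3: ✗ unsafe
  4: ok
  5: ok
counterexample path to 3: b·a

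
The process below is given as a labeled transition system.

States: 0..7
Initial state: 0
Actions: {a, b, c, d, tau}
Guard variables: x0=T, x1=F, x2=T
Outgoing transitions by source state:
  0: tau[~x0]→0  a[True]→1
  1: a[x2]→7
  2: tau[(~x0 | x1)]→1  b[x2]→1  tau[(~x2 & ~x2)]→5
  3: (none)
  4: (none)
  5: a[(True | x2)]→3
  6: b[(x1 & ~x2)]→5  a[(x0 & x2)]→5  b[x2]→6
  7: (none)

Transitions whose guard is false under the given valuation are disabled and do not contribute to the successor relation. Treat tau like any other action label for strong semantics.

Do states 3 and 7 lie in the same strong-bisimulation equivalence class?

Answer: BISIMILAR

Trace:
Refine partition for ~:
  P[0] = {{0,1,2,3,4,5,6,7}}
  P[1] = {{0,1,5},{2},{3,4,7},{6}}
  P[2] = {{0},{1,5},{2},{3,4,7},{6}}
Fixed point at round 3; 5 class(es).
3∈{3,4,7}, 7∈{3,4,7}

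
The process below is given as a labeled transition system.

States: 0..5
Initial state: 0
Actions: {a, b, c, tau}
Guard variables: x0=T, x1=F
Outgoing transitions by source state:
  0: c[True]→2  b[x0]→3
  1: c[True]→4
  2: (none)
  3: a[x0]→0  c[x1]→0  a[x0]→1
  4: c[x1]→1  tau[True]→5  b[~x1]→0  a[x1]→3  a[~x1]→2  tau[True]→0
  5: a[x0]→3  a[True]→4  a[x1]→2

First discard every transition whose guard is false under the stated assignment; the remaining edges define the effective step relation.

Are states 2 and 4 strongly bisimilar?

Compute ~ classes (split until stable):
  round 0: {{0,1,2,3,4,5}}
  round 1: {{0},{1},{2},{3,5},{4}}
  round 2: {{0},{1},{2},{3},{4},{5}}
6 equivalence class(es) (converged in 3)
class of 2: {2}; class of 4: {4}

Answer: NOT BISIMILAR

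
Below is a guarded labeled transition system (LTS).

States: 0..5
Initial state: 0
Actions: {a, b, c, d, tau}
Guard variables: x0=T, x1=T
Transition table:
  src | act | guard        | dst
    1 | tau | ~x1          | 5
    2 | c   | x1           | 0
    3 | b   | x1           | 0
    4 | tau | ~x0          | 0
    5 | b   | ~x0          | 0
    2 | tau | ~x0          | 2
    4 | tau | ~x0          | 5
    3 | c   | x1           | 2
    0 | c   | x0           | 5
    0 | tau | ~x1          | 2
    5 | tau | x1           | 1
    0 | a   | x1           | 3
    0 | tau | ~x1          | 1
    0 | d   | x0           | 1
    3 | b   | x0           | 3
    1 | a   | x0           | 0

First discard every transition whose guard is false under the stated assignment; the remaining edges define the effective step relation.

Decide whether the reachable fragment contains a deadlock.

Answer: DEADLOCK-FREE

Analysis:
Reach set: {0,1,2,3,5}
  0: a→3  c→5  d→1  [3 exit(s)]
  1: a→0  [1 exit(s)]
  2: c→0  [1 exit(s)]
  3: b→0  b→3  c→2  [3 exit(s)]
  5: tau→1  [1 exit(s)]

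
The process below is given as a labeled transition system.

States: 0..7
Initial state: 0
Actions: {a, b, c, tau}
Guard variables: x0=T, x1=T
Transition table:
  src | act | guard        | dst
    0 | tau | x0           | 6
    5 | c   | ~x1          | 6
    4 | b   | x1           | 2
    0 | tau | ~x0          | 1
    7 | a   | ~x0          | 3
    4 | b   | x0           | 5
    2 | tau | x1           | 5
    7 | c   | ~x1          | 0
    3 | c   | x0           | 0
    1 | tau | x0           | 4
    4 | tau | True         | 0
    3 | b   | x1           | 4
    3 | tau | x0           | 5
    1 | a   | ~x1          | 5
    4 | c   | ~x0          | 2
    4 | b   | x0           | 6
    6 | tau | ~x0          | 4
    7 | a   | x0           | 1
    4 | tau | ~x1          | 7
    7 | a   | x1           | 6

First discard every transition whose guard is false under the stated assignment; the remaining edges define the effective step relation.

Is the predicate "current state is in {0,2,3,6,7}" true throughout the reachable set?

Answer: INVARIANT HOLDS

Working:
Safe = {0,2,3,6,7}
R = {0,6}
  0: ✓
  6: ✓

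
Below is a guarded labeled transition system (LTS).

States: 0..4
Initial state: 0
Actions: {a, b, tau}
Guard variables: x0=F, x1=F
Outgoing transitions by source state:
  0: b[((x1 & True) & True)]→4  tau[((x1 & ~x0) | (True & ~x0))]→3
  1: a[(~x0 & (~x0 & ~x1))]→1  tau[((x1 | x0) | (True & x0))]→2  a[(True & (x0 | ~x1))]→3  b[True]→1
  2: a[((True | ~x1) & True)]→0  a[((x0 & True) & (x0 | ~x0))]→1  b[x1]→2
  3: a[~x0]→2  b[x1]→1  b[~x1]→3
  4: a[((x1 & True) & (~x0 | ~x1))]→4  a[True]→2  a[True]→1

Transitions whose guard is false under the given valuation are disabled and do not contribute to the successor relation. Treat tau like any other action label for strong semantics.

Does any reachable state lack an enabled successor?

Answer: DEADLOCK-FREE

Analysis:
R = {0,2,3}
  0: tau→3  [1 exit(s)]
  2: a→0  [1 exit(s)]
  3: a→2  b→3  [2 exit(s)]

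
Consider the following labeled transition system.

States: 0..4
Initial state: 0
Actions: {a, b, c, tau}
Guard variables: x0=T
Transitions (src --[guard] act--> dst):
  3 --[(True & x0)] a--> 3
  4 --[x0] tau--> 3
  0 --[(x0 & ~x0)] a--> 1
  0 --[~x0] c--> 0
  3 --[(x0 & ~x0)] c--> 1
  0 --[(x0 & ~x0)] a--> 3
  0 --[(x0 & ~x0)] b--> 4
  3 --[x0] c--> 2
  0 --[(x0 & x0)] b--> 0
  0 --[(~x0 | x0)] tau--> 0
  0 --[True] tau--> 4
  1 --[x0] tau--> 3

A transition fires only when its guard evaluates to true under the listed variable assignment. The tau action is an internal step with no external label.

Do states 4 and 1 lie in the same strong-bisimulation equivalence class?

Compute ~ classes (split until stable):
  P[0] = {{0,1,2,3,4}}
  P[1] = {{0},{1,4},{2},{3}}
Fixed point at round 2; 4 class(es).
[4]={1,4}  [1]={1,4}

Answer: BISIMILAR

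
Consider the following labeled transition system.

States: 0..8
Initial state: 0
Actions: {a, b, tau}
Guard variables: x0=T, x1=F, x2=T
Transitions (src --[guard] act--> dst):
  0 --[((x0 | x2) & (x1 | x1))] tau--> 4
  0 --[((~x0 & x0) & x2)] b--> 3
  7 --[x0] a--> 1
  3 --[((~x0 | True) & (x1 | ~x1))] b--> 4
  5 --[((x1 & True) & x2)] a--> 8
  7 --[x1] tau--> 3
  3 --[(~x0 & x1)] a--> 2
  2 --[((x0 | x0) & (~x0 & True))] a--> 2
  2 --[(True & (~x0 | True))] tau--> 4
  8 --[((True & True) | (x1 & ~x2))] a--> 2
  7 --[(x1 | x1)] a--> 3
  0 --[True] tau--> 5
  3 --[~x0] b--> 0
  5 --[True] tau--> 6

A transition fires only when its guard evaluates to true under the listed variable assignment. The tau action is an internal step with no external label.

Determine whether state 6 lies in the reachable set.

6 transition(s) survive guard evaluation.
depth 0: {0}
depth 1: {5}  cumulative {0,5}
depth 2: {6}  cumulative {0,5,6}
Reachable = {0,5,6}
trace reaching 6: tau·tau

Answer: REACHABLE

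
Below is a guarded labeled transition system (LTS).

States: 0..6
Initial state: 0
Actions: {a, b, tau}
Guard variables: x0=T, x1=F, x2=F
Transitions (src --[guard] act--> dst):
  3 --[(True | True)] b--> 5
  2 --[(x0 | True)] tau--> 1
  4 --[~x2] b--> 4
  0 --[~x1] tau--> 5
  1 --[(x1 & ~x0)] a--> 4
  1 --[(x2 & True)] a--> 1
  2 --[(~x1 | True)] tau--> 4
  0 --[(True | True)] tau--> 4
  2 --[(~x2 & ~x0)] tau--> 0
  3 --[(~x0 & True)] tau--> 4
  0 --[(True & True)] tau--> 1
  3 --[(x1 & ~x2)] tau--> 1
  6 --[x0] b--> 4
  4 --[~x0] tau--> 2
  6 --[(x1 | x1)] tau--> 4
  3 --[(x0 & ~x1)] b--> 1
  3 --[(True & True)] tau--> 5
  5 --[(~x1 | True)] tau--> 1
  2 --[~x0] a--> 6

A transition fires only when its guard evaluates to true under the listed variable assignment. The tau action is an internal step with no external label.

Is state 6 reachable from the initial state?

11 transition(s) survive guard evaluation.
L0 = {0}
L1 = {1,4,5}  total {0,1,4,5}
Reach set: {0,1,4,5}

Answer: UNREACHABLE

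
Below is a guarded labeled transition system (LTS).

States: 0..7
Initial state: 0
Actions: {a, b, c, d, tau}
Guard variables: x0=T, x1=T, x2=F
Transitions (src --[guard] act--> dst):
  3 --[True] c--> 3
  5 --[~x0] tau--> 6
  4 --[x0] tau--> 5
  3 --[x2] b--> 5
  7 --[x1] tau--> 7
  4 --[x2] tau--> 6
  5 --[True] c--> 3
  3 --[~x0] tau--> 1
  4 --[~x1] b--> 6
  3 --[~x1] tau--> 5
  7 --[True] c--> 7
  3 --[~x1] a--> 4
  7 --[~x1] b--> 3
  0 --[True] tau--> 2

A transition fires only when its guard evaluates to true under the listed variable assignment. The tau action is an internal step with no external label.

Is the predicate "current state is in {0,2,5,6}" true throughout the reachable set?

Inv-set: {0,2,5,6}
R = {0,2}
  0: ✓
  2: ✓

Answer: INVARIANT HOLDS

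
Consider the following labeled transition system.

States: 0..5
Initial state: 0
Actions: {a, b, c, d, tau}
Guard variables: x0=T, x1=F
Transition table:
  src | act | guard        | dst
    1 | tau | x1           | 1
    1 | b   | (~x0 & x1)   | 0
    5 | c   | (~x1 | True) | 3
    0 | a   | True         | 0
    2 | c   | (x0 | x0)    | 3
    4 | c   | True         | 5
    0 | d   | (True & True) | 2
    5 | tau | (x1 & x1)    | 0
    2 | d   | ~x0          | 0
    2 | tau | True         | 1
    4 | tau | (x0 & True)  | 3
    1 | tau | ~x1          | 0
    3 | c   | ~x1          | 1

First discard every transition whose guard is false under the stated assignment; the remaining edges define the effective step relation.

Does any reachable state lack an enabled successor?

Answer: DEADLOCK-FREE

Analysis:
Reach set: {0,1,2,3}
  0: a→0  d→2  [2 exit(s)]
  1: tau→0  [1 exit(s)]
  2: c→3  tau→1  [2 exit(s)]
  3: c→1  [1 exit(s)]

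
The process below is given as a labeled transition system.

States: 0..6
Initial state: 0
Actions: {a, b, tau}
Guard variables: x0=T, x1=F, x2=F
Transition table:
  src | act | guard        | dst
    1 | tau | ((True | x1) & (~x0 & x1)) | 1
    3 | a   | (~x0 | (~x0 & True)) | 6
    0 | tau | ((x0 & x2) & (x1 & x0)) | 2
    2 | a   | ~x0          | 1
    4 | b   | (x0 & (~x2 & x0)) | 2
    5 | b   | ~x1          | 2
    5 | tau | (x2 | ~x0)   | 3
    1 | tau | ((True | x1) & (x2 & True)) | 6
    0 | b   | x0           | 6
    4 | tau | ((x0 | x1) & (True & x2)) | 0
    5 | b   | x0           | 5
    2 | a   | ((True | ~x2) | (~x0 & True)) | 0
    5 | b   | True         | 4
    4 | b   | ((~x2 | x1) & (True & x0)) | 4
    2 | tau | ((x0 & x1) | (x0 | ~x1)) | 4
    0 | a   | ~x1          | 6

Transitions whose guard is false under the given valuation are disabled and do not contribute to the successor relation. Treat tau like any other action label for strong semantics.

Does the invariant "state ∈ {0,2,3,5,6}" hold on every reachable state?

Safe = {0,2,3,5,6}
R = {0,6}
  0: ✓
  6: ✓

Answer: INVARIANT HOLDS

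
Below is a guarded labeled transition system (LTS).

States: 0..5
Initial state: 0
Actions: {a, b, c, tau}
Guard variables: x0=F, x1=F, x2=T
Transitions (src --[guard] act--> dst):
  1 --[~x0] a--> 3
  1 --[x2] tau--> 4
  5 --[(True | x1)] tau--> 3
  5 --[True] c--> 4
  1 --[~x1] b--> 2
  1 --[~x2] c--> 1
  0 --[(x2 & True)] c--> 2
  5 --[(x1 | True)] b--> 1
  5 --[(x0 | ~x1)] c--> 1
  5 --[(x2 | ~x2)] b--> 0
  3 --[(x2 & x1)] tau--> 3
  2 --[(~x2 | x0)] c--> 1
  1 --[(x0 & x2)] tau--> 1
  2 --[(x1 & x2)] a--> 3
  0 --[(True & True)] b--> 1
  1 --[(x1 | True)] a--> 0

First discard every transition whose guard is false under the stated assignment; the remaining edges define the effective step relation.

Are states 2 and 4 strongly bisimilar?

Compute ~ classes (split until stable):
  π0 = {{0,1,2,3,4,5}}
  π1 = {{0},{1},{2,3,4},{5}}
stable after 2 split(s): 4 block(s)
[2]={2,3,4}  [4]={2,3,4}

Answer: BISIMILAR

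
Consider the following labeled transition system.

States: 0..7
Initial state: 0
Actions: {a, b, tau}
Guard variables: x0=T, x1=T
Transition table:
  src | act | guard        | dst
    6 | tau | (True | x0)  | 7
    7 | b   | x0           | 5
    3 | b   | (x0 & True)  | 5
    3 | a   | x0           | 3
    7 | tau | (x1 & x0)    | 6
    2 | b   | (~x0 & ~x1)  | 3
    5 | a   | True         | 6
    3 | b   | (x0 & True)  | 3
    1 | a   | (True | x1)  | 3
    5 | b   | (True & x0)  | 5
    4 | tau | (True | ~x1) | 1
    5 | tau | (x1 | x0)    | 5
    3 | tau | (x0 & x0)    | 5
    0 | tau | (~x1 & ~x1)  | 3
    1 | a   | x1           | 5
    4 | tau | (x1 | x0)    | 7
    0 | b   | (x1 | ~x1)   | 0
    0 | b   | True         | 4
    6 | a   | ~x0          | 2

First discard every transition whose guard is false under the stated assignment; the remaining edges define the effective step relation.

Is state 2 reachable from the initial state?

16 transition(s) survive guard evaluation.
L0 = {0}
L1 = {4}  cumulative {0,4}
L2 = {1,7}  cumulative {0,1,4,7}
L3 = {3,5,6}  cumulative {0,1,3,4,5,6,7}
R = {0,1,3,4,5,6,7}

Answer: UNREACHABLE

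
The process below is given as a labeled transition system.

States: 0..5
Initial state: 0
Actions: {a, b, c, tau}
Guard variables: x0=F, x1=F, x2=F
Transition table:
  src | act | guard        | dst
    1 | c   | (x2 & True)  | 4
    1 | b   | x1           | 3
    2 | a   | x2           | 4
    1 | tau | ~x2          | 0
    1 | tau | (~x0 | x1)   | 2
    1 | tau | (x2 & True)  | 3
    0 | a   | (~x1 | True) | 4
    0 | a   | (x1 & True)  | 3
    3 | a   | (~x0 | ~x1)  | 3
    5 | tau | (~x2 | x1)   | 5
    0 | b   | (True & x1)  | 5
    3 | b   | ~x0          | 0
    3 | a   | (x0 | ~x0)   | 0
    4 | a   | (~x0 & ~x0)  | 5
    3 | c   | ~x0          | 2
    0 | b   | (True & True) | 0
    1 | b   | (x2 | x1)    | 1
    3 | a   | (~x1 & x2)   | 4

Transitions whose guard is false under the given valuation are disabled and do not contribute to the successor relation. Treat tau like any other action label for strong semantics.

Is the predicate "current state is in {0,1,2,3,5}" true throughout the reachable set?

Answer: INVARIANT VIOLATED at state 4

Analysis:
Inv-set: {0,1,2,3,5}
R = {0,4,5}
  0: ✓
  4: VIOLATES
  5: ✓
counterexample path to 4: a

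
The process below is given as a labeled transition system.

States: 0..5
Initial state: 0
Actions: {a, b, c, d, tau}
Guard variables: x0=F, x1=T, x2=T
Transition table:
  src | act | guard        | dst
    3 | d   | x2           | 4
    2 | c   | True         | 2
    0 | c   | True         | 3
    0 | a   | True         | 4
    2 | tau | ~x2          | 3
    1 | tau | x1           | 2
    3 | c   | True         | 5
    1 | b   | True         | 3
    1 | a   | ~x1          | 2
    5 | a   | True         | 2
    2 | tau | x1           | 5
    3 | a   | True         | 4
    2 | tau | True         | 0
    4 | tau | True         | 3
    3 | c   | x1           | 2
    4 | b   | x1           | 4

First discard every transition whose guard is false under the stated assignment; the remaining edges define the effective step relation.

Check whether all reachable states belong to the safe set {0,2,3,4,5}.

Safe = {0,2,3,4,5}
Reach set: {0,2,3,4,5}
  0: ✓
  2: ✓
  3: ✓
  4: ✓
  5: ✓

Answer: INVARIANT HOLDS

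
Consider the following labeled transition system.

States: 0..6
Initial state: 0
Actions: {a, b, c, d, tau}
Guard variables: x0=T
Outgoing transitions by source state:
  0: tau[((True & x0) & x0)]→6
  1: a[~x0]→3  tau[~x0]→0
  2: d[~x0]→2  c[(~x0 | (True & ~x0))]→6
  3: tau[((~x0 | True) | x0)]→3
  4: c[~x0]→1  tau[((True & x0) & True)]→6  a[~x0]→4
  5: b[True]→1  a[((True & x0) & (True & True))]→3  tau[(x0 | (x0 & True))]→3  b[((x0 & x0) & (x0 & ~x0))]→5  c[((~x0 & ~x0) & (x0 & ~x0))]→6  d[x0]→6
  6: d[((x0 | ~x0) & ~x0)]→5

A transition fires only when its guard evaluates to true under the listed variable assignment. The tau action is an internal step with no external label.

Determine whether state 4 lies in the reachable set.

Answer: UNREACHABLE

Analysis:
After dropping false guards: 7 live edges.
depth 0: {0}
depth 1: {6}  cumulative {0,6}
Reachable = {0,6}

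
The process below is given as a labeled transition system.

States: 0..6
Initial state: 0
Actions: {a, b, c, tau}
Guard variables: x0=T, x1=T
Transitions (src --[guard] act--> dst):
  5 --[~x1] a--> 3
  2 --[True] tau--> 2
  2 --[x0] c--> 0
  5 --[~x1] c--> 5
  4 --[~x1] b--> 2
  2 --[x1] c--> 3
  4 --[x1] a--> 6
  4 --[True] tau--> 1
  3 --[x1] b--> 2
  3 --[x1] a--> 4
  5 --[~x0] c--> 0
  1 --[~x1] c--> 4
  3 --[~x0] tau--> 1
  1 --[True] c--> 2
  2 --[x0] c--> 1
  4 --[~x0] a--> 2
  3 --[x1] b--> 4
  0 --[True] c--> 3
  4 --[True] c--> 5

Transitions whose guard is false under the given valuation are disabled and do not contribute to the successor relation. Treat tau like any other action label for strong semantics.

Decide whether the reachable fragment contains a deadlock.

R = {0,1,2,3,4,5,6}
  0: c→3  [1 out]
  1: c→2  [1 out]
  2: c→0  c→1  c→3  tau→2  [4 out]
  3: a→4  b→2  b→4  [3 out]
  4: a→6  c→5  tau→1  [3 out]
  5: ∅  [deadlock]
  6: ∅  [deadlock]
trace reaching 5: c·b·c

Answer: DEADLOCK at state 5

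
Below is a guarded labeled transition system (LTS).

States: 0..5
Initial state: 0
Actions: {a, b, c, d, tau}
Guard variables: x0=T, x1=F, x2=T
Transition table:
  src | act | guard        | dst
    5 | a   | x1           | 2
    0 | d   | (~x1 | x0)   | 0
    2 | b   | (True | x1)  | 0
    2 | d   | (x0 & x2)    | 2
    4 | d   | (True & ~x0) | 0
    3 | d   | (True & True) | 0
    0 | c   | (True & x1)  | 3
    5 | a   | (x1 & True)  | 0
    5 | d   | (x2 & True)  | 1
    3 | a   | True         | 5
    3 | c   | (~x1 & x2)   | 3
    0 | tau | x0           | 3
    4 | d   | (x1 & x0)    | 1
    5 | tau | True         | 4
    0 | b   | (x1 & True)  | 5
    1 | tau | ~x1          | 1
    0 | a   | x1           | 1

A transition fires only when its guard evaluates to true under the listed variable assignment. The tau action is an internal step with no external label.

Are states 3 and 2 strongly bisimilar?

Refine partition for ~:
  round 0: {{0,1,2,3,4,5}}
  round 1: {{0,5},{1},{2},{3},{4}}
  round 2: {{0},{1},{2},{3},{4},{5}}
stable after 3 split(s): 6 block(s)
class of 3: {3}; class of 2: {2}

Answer: NOT BISIMILAR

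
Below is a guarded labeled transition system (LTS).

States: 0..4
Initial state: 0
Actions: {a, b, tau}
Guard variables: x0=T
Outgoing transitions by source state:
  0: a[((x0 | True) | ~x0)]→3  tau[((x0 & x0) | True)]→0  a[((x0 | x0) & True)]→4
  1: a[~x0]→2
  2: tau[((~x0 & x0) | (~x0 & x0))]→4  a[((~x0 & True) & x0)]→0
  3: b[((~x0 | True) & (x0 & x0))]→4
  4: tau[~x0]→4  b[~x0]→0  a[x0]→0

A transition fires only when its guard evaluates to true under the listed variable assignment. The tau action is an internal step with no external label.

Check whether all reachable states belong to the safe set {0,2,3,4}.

Safe = {0,2,3,4}
Reachable = {0,3,4}
  0: ✓
  3: ✓
  4: ✓

Answer: INVARIANT HOLDS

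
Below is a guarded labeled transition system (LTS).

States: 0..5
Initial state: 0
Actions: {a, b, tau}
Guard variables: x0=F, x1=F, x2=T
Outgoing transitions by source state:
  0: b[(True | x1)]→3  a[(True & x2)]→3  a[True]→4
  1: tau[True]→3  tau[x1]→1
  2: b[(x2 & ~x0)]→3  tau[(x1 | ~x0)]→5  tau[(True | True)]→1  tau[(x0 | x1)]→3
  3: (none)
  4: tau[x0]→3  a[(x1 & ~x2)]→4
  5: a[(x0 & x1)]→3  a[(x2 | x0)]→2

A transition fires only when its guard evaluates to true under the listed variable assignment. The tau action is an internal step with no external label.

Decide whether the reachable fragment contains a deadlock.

Answer: DEADLOCK at state 3

Working:
Reach set: {0,3,4}
  0: a→3  a→4  b→3  [deg 3]
  3: ∅  [no exit]
  4: ∅  [no exit]
trace reaching 3: b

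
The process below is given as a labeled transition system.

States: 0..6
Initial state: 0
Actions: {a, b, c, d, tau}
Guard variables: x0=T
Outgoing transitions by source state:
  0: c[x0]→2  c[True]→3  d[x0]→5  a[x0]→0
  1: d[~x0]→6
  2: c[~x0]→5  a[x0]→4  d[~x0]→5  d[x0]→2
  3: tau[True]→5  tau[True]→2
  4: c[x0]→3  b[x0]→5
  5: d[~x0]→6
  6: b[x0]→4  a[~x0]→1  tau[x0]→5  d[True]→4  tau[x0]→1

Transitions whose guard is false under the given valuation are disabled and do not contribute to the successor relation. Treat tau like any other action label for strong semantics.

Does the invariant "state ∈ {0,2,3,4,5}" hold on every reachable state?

Safe = {0,2,3,4,5}
R = {0,2,3,4,5}
  0: safe
  2: safe
  3: safe
  4: safe
  5: safe

Answer: INVARIANT HOLDS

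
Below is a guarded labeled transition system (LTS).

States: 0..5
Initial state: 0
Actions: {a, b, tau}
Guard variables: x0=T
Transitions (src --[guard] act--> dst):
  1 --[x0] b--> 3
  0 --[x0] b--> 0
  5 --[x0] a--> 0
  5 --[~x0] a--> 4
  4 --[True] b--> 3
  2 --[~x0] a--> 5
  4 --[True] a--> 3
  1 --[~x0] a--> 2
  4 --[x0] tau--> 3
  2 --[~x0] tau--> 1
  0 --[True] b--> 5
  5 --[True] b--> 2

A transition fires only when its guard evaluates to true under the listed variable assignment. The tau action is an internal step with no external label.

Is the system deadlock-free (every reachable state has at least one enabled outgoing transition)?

R = {0,2,5}
  0: b→0  b→5  [2 out]
  2: ∅  [deadlock]
  5: a→0  b→2  [2 out]
witness 2: b·b

Answer: DEADLOCK at state 2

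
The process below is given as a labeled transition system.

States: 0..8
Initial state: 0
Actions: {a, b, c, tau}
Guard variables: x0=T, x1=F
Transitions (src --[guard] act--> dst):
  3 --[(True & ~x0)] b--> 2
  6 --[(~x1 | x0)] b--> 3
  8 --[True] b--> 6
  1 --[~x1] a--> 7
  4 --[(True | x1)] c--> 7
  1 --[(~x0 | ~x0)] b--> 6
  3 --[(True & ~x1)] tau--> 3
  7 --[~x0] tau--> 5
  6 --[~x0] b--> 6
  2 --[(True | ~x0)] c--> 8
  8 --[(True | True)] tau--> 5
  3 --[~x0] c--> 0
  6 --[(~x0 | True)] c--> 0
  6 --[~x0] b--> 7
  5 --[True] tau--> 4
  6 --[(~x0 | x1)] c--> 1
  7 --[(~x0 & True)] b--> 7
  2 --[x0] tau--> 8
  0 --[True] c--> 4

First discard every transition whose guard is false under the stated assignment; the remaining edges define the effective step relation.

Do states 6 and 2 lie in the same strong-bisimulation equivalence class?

Answer: NOT BISIMILAR

Trace:
Bisimulation quotient by refinement:
  π0 = {{0,1,2,3,4,5,6,7,8}}
  π1 = {{0,4},{1},{2},{3,5},{6},{7},{8}}
  π2 = {{0},{1},{2},{3},{4},{5},{6},{7},{8}}
Fixed point at round 3; 9 class(es).
class of 6: {6}; class of 2: {2}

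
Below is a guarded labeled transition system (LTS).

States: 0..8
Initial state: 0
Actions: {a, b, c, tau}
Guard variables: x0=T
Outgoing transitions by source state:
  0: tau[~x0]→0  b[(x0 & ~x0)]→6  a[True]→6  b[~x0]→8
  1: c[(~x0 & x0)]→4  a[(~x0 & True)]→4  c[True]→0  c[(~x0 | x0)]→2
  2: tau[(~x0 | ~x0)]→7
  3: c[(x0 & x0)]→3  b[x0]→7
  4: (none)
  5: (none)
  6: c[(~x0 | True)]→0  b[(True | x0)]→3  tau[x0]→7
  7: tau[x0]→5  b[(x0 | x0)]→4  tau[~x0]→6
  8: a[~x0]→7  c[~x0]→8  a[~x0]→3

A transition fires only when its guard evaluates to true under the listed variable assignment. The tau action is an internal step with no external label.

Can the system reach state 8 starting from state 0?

Guard filter leaves 10 enabled edge(s).
L0 = {0}
L1 = {6}  total {0,6}
L2 = {3,7}  total {0,3,6,7}
L3 = {4,5}  total {0,3,4,5,6,7}
Reachable = {0,3,4,5,6,7}

Answer: UNREACHABLE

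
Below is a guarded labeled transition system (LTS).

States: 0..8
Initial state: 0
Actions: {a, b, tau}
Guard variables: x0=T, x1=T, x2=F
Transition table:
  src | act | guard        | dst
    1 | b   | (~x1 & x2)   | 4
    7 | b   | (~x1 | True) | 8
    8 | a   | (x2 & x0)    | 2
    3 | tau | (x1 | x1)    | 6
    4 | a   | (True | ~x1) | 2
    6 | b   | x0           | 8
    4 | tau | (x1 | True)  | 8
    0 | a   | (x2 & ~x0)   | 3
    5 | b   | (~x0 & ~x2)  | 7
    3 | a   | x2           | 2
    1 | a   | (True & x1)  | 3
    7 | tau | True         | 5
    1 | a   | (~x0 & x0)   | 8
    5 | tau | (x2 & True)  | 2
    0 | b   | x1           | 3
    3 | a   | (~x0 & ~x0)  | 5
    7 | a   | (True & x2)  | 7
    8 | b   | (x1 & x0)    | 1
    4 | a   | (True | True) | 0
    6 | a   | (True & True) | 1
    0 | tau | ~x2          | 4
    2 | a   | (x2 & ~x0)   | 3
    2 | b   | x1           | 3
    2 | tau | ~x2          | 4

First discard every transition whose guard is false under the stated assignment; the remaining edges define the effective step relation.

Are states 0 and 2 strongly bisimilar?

Bisimulation quotient by refinement:
  P[0] = {{0,1,2,3,4,5,6,7,8}}
  P[1] = {{0,2,7},{1},{3},{4},{5},{6},{8}}
  P[2] = {{0,2},{1},{3},{4},{5},{6},{7},{8}}
Fixed point at round 3; 8 class(es).
0∈{0,2}, 2∈{0,2}

Answer: BISIMILAR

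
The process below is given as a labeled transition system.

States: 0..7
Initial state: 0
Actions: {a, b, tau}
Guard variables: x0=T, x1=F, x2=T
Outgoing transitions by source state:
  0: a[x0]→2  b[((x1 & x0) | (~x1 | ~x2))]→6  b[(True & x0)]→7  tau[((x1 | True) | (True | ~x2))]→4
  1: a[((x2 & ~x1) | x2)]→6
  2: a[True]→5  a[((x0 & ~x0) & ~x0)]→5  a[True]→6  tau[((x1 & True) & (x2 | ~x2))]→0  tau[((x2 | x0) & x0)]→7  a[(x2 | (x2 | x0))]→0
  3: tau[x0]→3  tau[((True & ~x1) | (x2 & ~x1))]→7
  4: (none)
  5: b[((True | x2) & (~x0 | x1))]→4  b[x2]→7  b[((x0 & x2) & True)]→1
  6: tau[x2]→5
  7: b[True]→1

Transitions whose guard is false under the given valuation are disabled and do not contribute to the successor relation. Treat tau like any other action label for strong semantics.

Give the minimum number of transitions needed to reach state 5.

Breadth-first toward 5:
  Layer 0: {0}
  Layer 1: {2,4,6,7}
  Layer 2: {1,5}
first hit 5 at d=2 via a·a

Answer: 2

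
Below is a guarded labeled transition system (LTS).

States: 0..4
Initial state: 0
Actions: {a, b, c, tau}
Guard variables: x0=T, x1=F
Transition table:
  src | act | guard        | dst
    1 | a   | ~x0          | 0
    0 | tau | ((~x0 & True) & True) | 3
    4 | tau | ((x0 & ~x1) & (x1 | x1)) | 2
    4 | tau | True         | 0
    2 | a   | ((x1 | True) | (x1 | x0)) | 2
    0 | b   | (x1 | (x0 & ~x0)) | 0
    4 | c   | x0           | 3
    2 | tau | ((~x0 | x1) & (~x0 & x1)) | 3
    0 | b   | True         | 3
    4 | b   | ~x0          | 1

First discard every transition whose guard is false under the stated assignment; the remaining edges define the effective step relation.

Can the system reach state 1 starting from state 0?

Answer: UNREACHABLE

Working:
4 transition(s) survive guard evaluation.
Layer 0: {0}
Layer 1: {3}  cumulative {0,3}
Reach set: {0,3}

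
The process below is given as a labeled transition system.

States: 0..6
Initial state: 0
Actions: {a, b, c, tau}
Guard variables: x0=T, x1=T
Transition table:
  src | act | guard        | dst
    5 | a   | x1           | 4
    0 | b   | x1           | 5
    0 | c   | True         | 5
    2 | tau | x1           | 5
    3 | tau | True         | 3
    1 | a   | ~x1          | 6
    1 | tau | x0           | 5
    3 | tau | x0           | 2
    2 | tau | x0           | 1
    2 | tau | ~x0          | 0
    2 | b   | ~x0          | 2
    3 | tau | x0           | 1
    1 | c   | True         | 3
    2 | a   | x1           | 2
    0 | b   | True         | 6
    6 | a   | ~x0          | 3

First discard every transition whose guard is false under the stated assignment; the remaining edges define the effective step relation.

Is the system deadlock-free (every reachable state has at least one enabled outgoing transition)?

Answer: DEADLOCK at state 4

Working:
Reachable = {0,4,5,6}
  0: b→5  b→6  c→5  [3 exit(s)]
  4: ∅  [no exit]
  5: a→4  [1 exit(s)]
  6: ∅  [no exit]
Path to 4: b·a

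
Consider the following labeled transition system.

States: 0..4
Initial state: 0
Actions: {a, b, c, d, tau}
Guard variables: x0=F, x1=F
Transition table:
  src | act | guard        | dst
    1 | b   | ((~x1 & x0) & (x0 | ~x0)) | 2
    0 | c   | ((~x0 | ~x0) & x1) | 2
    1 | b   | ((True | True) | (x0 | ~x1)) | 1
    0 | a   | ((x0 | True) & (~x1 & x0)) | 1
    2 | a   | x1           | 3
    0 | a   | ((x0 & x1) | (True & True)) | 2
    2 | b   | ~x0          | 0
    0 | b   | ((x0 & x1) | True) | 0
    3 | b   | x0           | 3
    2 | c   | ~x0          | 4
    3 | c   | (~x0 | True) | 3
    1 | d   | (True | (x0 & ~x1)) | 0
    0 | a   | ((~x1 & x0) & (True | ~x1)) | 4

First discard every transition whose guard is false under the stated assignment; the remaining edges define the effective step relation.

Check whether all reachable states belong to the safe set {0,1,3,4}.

Answer: INVARIANT VIOLATED at state 2

Trace:
Allowed set {0,1,3,4}
Reach set: {0,2,4}
  0: safe
  2: ✗ unsafe
  4: safe
reach 2 via a — violates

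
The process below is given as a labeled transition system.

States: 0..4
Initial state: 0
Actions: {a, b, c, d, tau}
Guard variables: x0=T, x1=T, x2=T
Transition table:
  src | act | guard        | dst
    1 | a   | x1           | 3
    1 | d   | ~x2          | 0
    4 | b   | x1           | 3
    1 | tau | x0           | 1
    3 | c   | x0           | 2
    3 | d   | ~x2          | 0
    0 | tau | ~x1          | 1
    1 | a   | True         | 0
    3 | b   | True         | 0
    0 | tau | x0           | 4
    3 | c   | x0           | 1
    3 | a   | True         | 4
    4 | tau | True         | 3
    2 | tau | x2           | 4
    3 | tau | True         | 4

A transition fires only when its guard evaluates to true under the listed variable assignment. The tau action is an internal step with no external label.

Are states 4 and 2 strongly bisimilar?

Bisimulation quotient by refinement:
  round 0: {{0,1,2,3,4}}
  round 1: {{0,2},{1},{3},{4}}
Fixed point at round 2; 4 class(es).
class of 4: {4}; class of 2: {0,2}

Answer: NOT BISIMILAR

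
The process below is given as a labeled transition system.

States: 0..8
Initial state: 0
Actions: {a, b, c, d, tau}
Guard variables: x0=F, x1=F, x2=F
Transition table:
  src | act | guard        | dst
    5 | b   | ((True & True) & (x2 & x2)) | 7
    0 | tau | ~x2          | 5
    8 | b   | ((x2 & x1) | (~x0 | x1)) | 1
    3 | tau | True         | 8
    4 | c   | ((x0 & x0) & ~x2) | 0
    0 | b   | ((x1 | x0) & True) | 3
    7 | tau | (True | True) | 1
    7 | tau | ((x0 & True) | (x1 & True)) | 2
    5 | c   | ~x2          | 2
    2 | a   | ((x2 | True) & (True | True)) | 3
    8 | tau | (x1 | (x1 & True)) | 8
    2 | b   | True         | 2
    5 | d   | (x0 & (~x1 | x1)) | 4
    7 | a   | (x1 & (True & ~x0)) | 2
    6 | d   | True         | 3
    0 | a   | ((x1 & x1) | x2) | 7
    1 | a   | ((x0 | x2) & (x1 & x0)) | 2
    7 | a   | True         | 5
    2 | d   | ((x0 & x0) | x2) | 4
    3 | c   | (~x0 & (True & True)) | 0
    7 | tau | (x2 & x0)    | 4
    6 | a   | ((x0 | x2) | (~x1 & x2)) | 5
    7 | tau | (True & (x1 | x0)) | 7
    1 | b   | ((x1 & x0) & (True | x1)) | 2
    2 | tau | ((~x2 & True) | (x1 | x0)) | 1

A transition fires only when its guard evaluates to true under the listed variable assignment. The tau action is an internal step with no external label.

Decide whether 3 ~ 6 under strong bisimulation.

Answer: NOT BISIMILAR

Working:
Refine partition for ~:
  π0 = {{0,1,2,3,4,5,6,7,8}}
  π1 = {{0},{1,4},{2},{3},{5},{6},{7},{8}}
stable after 2 split(s): 8 block(s)
3∈{3}, 6∈{6}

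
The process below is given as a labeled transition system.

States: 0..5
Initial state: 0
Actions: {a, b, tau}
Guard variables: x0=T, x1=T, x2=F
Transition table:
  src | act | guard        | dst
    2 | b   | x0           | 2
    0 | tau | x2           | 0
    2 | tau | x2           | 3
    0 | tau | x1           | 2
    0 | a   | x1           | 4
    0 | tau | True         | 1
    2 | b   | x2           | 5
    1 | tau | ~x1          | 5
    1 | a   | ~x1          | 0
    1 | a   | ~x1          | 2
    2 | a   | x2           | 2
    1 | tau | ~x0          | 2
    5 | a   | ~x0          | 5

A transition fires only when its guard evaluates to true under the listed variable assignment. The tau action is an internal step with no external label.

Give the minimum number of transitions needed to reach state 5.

Answer: UNREACHABLE

Trace:
BFS to 5:
  L0 = {0}
  L1 = {1,2,4}
5 never appears.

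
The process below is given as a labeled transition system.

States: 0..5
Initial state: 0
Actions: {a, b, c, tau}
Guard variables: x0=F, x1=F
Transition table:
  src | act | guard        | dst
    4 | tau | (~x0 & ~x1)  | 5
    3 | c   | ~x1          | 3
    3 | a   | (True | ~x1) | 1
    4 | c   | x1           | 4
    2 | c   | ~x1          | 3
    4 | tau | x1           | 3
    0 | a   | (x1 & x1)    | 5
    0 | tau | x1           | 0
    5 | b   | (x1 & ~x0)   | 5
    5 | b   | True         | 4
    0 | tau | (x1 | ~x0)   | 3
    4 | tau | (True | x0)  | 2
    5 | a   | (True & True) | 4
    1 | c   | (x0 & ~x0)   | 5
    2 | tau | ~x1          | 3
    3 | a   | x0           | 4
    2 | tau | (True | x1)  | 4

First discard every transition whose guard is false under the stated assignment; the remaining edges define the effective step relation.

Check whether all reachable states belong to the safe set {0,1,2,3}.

Answer: INVARIANT HOLDS

Analysis:
Allowed set {0,1,2,3}
Reach set: {0,1,3}
  0: safe
  1: safe
  3: safe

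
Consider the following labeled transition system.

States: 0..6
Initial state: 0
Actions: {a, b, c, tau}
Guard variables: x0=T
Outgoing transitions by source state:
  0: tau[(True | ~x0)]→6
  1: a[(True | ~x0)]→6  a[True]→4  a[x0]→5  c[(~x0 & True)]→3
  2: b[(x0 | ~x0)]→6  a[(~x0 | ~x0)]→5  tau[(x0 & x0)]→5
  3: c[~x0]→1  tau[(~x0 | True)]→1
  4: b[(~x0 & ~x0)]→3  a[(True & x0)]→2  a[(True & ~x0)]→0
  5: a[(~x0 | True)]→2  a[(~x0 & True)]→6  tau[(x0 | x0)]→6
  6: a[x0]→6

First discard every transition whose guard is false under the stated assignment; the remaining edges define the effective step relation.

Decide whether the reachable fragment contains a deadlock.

Reach set: {0,6}
  0: tau→6  [1 exit(s)]
  6: a→6  [1 exit(s)]

Answer: DEADLOCK-FREE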